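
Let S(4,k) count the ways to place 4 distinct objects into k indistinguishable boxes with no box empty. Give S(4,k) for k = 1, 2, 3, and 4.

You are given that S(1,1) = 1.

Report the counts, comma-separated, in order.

1, 7, 6, 1

[2] T[2,1]:1*1+0=1 · T[2,2]:2*0+1=1
[3] T[3,1]:1*1+0=1 · T[3,2]:2*1+1=3 · T[3,3]:3*0+1=1
[4] T[4,1]:1*1+0=1 · T[4,2]:2*3+1=7 · T[4,3]:3*1+3=6 · T[4,4]:4*0+1=1
Read S(4,1) = 1, S(4,2) = 7, S(4,3) = 6, S(4,4) = 1.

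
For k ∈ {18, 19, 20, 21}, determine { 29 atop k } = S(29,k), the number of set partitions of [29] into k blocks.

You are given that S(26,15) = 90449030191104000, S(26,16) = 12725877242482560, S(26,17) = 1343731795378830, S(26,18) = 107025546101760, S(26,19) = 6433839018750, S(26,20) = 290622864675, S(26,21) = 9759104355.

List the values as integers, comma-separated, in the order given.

row 27: T[27][16]=16·12725877242482560+90449030191104000=294063066070824960  T[27][17]=17·1343731795378830+12725877242482560=35569317763922670  T[27][18]=18·107025546101760+1343731795378830=3270191625210510  T[27][19]=19·6433839018750+107025546101760=229268487458010  T[27][20]=20·290622864675+6433839018750=12246296312250  T[27][21]=21·9759104355+290622864675=495564056130
row 28: T[28][17]=17·35569317763922670+294063066070824960=898741468057510350  T[28][18]=18·3270191625210510+35569317763922670=94432767017711850  T[28][19]=19·229268487458010+3270191625210510=7626292886912700  T[28][20]=20·12246296312250+229268487458010=474194413703010  T[28][21]=21·495564056130+12246296312250=22653141490980
row 29: T[29][18]=18·94432767017711850+898741468057510350=2598531274376323650  T[29][19]=19·7626292886912700+94432767017711850=239332331869053150  T[29][20]=20·474194413703010+7626292886912700=17110181160972900  T[29][21]=21·22653141490980+474194413703010=949910385013590
Read S(29,18) = 2598531274376323650, S(29,19) = 239332331869053150, S(29,20) = 17110181160972900, S(29,21) = 949910385013590.

2598531274376323650, 239332331869053150, 17110181160972900, 949910385013590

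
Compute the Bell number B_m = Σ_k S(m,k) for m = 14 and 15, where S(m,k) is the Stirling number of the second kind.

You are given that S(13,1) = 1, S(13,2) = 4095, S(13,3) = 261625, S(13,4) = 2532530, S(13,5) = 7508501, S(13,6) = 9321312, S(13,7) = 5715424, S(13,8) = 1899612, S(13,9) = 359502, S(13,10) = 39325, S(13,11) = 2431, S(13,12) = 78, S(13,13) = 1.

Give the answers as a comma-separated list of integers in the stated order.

[14] T[14,1]:1*1+0=1 · T[14,2]:2*4095+1=8191 · T[14,3]:3*261625+4095=788970 · T[14,4]:4*2532530+261625=10391745 · T[14,5]:5*7508501+2532530=40075035 · T[14,6]:6*9321312+7508501=63436373 · T[14,7]:7*5715424+9321312=49329280 · T[14,8]:8*1899612+5715424=20912320 · T[14,9]:9*359502+1899612=5135130 · T[14,10]:10*39325+359502=752752 · T[14,11]:11*2431+39325=66066 · T[14,12]:12*78+2431=3367 · T[14,13]:13*1+78=91 · T[14,14]:14*0+1=1
[15] T[15,1]:1*1+0=1 · T[15,2]:2*8191+1=16383 · T[15,3]:3*788970+8191=2375101 · T[15,4]:4*10391745+788970=42355950 · T[15,5]:5*40075035+10391745=210766920 · T[15,6]:6*63436373+40075035=420693273 · T[15,7]:7*49329280+63436373=408741333 · T[15,8]:8*20912320+49329280=216627840 · T[15,9]:9*5135130+20912320=67128490 · T[15,10]:10*752752+5135130=12662650 · T[15,11]:11*66066+752752=1479478 · T[15,12]:12*3367+66066=106470 · T[15,13]:13*91+3367=4550 · T[15,14]:14*1+91=105 · T[15,15]:15*0+1=1
B_14 = ΣS(14,k) = 1+8191+788970+10391745+40075035+63436373+49329280+20912320+5135130+752752+66066+3367+91+1 = 190899322
B_15 = ΣS(15,k) = 1+16383+2375101+42355950+210766920+420693273+408741333+216627840+67128490+12662650+1479478+106470+4550+105+1 = 1382958545

190899322, 1382958545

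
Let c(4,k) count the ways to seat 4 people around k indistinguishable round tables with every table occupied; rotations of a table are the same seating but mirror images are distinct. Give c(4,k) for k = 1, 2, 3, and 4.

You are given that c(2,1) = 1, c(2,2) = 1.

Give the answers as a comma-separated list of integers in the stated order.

6, 11, 6, 1

i=3: T(3,1)=0+2·1=2 | T(3,2)=1+2·1=3 | T(3,3)=1+2·0=1
i=4: T(4,1)=0+3·2=6 | T(4,2)=2+3·3=11 | T(4,3)=3+3·1=6 | T(4,4)=1+3·0=1
Read c(4,1) = 6, c(4,2) = 11, c(4,3) = 6, c(4,4) = 1.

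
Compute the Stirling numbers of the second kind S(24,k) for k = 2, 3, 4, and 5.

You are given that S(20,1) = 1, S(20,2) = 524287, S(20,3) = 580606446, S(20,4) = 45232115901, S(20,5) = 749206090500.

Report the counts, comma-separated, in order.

@21  (21,1):1·1+0→1, (21,2):524287·2+1→1048575, (21,3):580606446·3+524287→1742343625, (21,4):45232115901·4+580606446→181509070050, (21,5):749206090500·5+45232115901→3791262568401
@22  (22,1):1·1+0→1, (22,2):1048575·2+1→2097151, (22,3):1742343625·3+1048575→5228079450, (22,4):181509070050·4+1742343625→727778623825, (22,5):3791262568401·5+181509070050→19137821912055
@23  (23,1):1·1+0→1, (23,2):2097151·2+1→4194303, (23,3):5228079450·3+2097151→15686335501, (23,4):727778623825·4+5228079450→2916342574750, (23,5):19137821912055·5+727778623825→96416888184100
@24  (24,2):4194303·2+1→8388607, (24,3):15686335501·3+4194303→47063200806, (24,4):2916342574750·4+15686335501→11681056634501, (24,5):96416888184100·5+2916342574750→485000783495250
Read S(24,2) = 8388607, S(24,3) = 47063200806, S(24,4) = 11681056634501, S(24,5) = 485000783495250.

8388607, 47063200806, 11681056634501, 485000783495250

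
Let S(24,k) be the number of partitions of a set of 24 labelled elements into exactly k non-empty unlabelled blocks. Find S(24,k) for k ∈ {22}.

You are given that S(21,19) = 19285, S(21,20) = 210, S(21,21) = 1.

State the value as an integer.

33902

r22: T_22,20=20×210+19285=23485; T_22,21=21×1+210=231; T_22,22=22×0+1=1
r23: T_23,21=21×231+23485=28336; T_23,22=22×1+231=253
r24: T_24,22=22×253+28336=33902
Read S(24,22) = 33902.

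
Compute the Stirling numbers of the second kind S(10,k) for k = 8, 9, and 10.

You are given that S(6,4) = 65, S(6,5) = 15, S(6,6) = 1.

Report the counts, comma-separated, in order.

@7  (7,5):15·5+65→140, (7,6):1·6+15→21, (7,7):0·7+1→1
@8  (8,6):21·6+140→266, (8,7):1·7+21→28, (8,8):0·8+1→1
@9  (9,7):28·7+266→462, (9,8):1·8+28→36, (9,9):0·9+1→1
@10  (10,8):36·8+462→750, (10,9):1·9+36→45, (10,10):0·10+1→1
Read S(10,8) = 750, S(10,9) = 45, S(10,10) = 1.

750, 45, 1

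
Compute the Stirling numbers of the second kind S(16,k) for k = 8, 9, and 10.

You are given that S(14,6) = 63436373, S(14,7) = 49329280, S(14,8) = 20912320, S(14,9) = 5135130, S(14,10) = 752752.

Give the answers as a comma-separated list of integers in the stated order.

2141764053, 820784250, 193754990

i=15: T(15,7)=63436373+7·49329280=408741333 | T(15,8)=49329280+8·20912320=216627840 | T(15,9)=20912320+9·5135130=67128490 | T(15,10)=5135130+10·752752=12662650
i=16: T(16,8)=408741333+8·216627840=2141764053 | T(16,9)=216627840+9·67128490=820784250 | T(16,10)=67128490+10·12662650=193754990
Read S(16,8) = 2141764053, S(16,9) = 820784250, S(16,10) = 193754990.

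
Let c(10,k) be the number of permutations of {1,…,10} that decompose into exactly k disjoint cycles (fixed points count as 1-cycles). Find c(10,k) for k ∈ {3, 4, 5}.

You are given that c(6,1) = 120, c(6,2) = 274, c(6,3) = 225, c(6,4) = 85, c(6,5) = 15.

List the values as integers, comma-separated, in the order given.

1172700, 723680, 269325

r7: T_7,1=6×120+0=720; T_7,2=6×274+120=1764; T_7,3=6×225+274=1624; T_7,4=6×85+225=735; T_7,5=6×15+85=175
r8: T_8,1=7×720+0=5040; T_8,2=7×1764+720=13068; T_8,3=7×1624+1764=13132; T_8,4=7×735+1624=6769; T_8,5=7×175+735=1960
r9: T_9,2=8×13068+5040=109584; T_9,3=8×13132+13068=118124; T_9,4=8×6769+13132=67284; T_9,5=8×1960+6769=22449
r10: T_10,3=9×118124+109584=1172700; T_10,4=9×67284+118124=723680; T_10,5=9×22449+67284=269325
Read c(10,3) = 1172700, c(10,4) = 723680, c(10,5) = 269325.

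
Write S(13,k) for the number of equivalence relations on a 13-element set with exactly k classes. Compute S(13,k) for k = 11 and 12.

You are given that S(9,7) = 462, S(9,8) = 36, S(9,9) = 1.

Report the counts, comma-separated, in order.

@10  (10,8):36·8+462→750, (10,9):1·9+36→45, (10,10):0·10+1→1
@11  (11,9):45·9+750→1155, (11,10):1·10+45→55, (11,11):0·11+1→1
@12  (12,10):55·10+1155→1705, (12,11):1·11+55→66, (12,12):0·12+1→1
@13  (13,11):66·11+1705→2431, (13,12):1·12+66→78
Read S(13,11) = 2431, S(13,12) = 78.

2431, 78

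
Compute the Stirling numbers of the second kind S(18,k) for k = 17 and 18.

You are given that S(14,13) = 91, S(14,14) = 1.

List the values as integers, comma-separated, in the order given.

[15] T[15,14]:14*1+91=105 · T[15,15]:15*0+1=1
[16] T[16,15]:15*1+105=120 · T[16,16]:16*0+1=1
[17] T[17,16]:16*1+120=136 · T[17,17]:17*0+1=1
[18] T[18,17]:17*1+136=153 · T[18,18]:18*0+1=1
Read S(18,17) = 153, S(18,18) = 1.

153, 1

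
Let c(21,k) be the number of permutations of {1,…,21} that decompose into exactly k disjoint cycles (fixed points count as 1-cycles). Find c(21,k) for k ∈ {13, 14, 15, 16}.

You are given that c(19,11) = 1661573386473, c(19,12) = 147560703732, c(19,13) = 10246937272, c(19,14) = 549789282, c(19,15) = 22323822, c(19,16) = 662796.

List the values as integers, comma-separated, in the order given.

11310276995381, 756111184500, 40171771630, 1672280820

row 20: T[20][12]=19·147560703732+1661573386473=4465226757381  T[20][13]=19·10246937272+147560703732=342252511900  T[20][14]=19·549789282+10246937272=20692933630  T[20][15]=19·22323822+549789282=973941900  T[20][16]=19·662796+22323822=34916946
row 21: T[21][13]=20·342252511900+4465226757381=11310276995381  T[21][14]=20·20692933630+342252511900=756111184500  T[21][15]=20·973941900+20692933630=40171771630  T[21][16]=20·34916946+973941900=1672280820
Read c(21,13) = 11310276995381, c(21,14) = 756111184500, c(21,15) = 40171771630, c(21,16) = 1672280820.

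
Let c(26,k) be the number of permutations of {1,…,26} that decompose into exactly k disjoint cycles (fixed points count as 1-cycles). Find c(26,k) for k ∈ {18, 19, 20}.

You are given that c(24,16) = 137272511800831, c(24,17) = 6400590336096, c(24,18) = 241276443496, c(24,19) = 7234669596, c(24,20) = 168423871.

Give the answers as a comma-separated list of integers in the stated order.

595667304367135, 22563937825000, 696829576300

row 25: T[25][17]=24·6400590336096+137272511800831=290886679867135  T[25][18]=24·241276443496+6400590336096=12191224980000  T[25][19]=24·7234669596+241276443496=414908513800  T[25][20]=24·168423871+7234669596=11276842500
row 26: T[26][18]=25·12191224980000+290886679867135=595667304367135  T[26][19]=25·414908513800+12191224980000=22563937825000  T[26][20]=25·11276842500+414908513800=696829576300
Read c(26,18) = 595667304367135, c(26,19) = 22563937825000, c(26,20) = 696829576300.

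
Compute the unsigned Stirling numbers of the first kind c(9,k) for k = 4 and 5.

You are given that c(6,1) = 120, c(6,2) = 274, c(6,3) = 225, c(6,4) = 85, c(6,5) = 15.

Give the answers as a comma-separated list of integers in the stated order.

@7  (7,2):274·6+120→1764, (7,3):225·6+274→1624, (7,4):85·6+225→735, (7,5):15·6+85→175
@8  (8,3):1624·7+1764→13132, (8,4):735·7+1624→6769, (8,5):175·7+735→1960
@9  (9,4):6769·8+13132→67284, (9,5):1960·8+6769→22449
Read c(9,4) = 67284, c(9,5) = 22449.

67284, 22449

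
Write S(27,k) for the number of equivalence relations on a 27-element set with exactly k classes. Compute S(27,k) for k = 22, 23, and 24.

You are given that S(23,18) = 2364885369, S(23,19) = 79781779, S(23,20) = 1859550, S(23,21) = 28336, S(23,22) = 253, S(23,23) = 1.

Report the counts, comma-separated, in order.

15015551265, 333832005, 5265000

row 24: T[24][19]=19·79781779+2364885369=3880739170  T[24][20]=20·1859550+79781779=116972779  T[24][21]=21·28336+1859550=2454606  T[24][22]=22·253+28336=33902  T[24][23]=23·1+253=276  T[24][24]=24·0+1=1
row 25: T[25][20]=20·116972779+3880739170=6220194750  T[25][21]=21·2454606+116972779=168519505  T[25][22]=22·33902+2454606=3200450  T[25][23]=23·276+33902=40250  T[25][24]=24·1+276=300
row 26: T[26][21]=21·168519505+6220194750=9759104355  T[26][22]=22·3200450+168519505=238929405  T[26][23]=23·40250+3200450=4126200  T[26][24]=24·300+40250=47450
row 27: T[27][22]=22·238929405+9759104355=15015551265  T[27][23]=23·4126200+238929405=333832005  T[27][24]=24·47450+4126200=5265000
Read S(27,22) = 15015551265, S(27,23) = 333832005, S(27,24) = 5265000.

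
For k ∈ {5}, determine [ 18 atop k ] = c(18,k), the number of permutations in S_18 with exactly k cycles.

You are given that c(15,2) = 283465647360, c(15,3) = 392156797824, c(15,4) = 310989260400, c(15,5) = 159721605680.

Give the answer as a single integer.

row 16: T[16][3]=15·392156797824+283465647360=6165817614720  T[16][4]=15·310989260400+392156797824=5056995703824  T[16][5]=15·159721605680+310989260400=2706813345600
row 17: T[17][4]=16·5056995703824+6165817614720=87077748875904  T[17][5]=16·2706813345600+5056995703824=48366009233424
row 18: T[18][5]=17·48366009233424+87077748875904=909299905844112
Read c(18,5) = 909299905844112.

909299905844112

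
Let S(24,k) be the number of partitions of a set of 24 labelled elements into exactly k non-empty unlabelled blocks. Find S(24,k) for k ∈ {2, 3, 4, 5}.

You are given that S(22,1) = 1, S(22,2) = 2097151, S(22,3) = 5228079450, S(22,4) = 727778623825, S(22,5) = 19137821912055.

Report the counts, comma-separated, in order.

row 23: T[23][1]=1·1+0=1  T[23][2]=2·2097151+1=4194303  T[23][3]=3·5228079450+2097151=15686335501  T[23][4]=4·727778623825+5228079450=2916342574750  T[23][5]=5·19137821912055+727778623825=96416888184100
row 24: T[24][2]=2·4194303+1=8388607  T[24][3]=3·15686335501+4194303=47063200806  T[24][4]=4·2916342574750+15686335501=11681056634501  T[24][5]=5·96416888184100+2916342574750=485000783495250
Read S(24,2) = 8388607, S(24,3) = 47063200806, S(24,4) = 11681056634501, S(24,5) = 485000783495250.

8388607, 47063200806, 11681056634501, 485000783495250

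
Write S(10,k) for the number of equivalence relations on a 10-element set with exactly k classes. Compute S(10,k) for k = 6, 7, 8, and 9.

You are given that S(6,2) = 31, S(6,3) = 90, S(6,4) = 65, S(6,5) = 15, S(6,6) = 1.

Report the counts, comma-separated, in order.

i=7: T(7,3)=31+3·90=301 | T(7,4)=90+4·65=350 | T(7,5)=65+5·15=140 | T(7,6)=15+6·1=21 | T(7,7)=1+7·0=1
i=8: T(8,4)=301+4·350=1701 | T(8,5)=350+5·140=1050 | T(8,6)=140+6·21=266 | T(8,7)=21+7·1=28 | T(8,8)=1+8·0=1
i=9: T(9,5)=1701+5·1050=6951 | T(9,6)=1050+6·266=2646 | T(9,7)=266+7·28=462 | T(9,8)=28+8·1=36 | T(9,9)=1+9·0=1
i=10: T(10,6)=6951+6·2646=22827 | T(10,7)=2646+7·462=5880 | T(10,8)=462+8·36=750 | T(10,9)=36+9·1=45
Read S(10,6) = 22827, S(10,7) = 5880, S(10,8) = 750, S(10,9) = 45.

22827, 5880, 750, 45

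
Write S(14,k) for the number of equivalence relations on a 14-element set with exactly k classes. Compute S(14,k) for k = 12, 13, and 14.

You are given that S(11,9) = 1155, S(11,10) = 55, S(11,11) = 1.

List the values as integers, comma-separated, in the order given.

3367, 91, 1

r12: T_12,10=10×55+1155=1705; T_12,11=11×1+55=66; T_12,12=12×0+1=1
r13: T_13,11=11×66+1705=2431; T_13,12=12×1+66=78; T_13,13=13×0+1=1
r14: T_14,12=12×78+2431=3367; T_14,13=13×1+78=91; T_14,14=14×0+1=1
Read S(14,12) = 3367, S(14,13) = 91, S(14,14) = 1.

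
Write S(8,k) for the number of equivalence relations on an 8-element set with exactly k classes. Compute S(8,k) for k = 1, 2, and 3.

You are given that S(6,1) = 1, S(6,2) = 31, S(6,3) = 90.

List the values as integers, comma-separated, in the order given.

1, 127, 966

[7] T[7,1]:1*1+0=1 · T[7,2]:2*31+1=63 · T[7,3]:3*90+31=301
[8] T[8,1]:1*1+0=1 · T[8,2]:2*63+1=127 · T[8,3]:3*301+63=966
Read S(8,1) = 1, S(8,2) = 127, S(8,3) = 966.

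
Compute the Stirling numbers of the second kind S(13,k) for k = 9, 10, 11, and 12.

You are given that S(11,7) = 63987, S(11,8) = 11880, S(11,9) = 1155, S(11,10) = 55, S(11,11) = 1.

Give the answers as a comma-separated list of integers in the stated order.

@12  (12,8):11880·8+63987→159027, (12,9):1155·9+11880→22275, (12,10):55·10+1155→1705, (12,11):1·11+55→66, (12,12):0·12+1→1
@13  (13,9):22275·9+159027→359502, (13,10):1705·10+22275→39325, (13,11):66·11+1705→2431, (13,12):1·12+66→78
Read S(13,9) = 359502, S(13,10) = 39325, S(13,11) = 2431, S(13,12) = 78.

359502, 39325, 2431, 78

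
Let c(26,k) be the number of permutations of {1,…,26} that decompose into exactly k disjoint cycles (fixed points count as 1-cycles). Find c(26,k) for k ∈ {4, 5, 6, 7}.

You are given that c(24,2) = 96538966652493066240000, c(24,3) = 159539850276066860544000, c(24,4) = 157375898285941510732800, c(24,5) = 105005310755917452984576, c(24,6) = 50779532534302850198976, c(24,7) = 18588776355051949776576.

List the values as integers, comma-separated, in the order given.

102339530601744675672576000, 70874145319837672677196800, 35770355645907606826362624, 13746468217967926978680000

[25] T[25,3]:24*159539850276066860544000+96538966652493066240000=3925495373278097719296000 · T[25,4]:24*157375898285941510732800+159539850276066860544000=3936561409138663118131200 · T[25,5]:24*105005310755917452984576+157375898285941510732800=2677503356427960382362624 · T[25,6]:24*50779532534302850198976+105005310755917452984576=1323714091579185857760000 · T[25,7]:24*18588776355051949776576+50779532534302850198976=496910165055549644836800
[26] T[26,4]:25*3936561409138663118131200+3925495373278097719296000=102339530601744675672576000 · T[26,5]:25*2677503356427960382362624+3936561409138663118131200=70874145319837672677196800 · T[26,6]:25*1323714091579185857760000+2677503356427960382362624=35770355645907606826362624 · T[26,7]:25*496910165055549644836800+1323714091579185857760000=13746468217967926978680000
Read c(26,4) = 102339530601744675672576000, c(26,5) = 70874145319837672677196800, c(26,6) = 35770355645907606826362624, c(26,7) = 13746468217967926978680000.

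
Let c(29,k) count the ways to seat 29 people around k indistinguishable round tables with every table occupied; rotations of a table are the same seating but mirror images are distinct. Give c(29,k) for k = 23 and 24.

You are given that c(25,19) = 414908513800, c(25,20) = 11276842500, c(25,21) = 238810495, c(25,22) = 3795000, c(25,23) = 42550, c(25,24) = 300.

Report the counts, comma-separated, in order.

i=26: T(26,20)=414908513800+25·11276842500=696829576300 | T(26,21)=11276842500+25·238810495=17247104875 | T(26,22)=238810495+25·3795000=333685495 | T(26,23)=3795000+25·42550=4858750 | T(26,24)=42550+25·300=50050
i=27: T(27,21)=696829576300+26·17247104875=1145254303050 | T(27,22)=17247104875+26·333685495=25922927745 | T(27,23)=333685495+26·4858750=460012995 | T(27,24)=4858750+26·50050=6160050
i=28: T(28,22)=1145254303050+27·25922927745=1845173352165 | T(28,23)=25922927745+27·460012995=38343278610 | T(28,24)=460012995+27·6160050=626334345
i=29: T(29,23)=1845173352165+28·38343278610=2918785153245 | T(29,24)=38343278610+28·626334345=55880640270
Read c(29,23) = 2918785153245, c(29,24) = 55880640270.

2918785153245, 55880640270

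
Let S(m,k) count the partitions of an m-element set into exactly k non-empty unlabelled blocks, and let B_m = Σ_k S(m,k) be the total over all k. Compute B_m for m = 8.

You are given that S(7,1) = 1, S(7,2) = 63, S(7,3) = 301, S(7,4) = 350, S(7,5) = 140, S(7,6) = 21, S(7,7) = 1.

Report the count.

4140

@8  (8,1):1·1+0→1, (8,2):63·2+1→127, (8,3):301·3+63→966, (8,4):350·4+301→1701, (8,5):140·5+350→1050, (8,6):21·6+140→266, (8,7):1·7+21→28, (8,8):0·8+1→1
B_8 = ΣS(8,k) = 1+127+966+1701+1050+266+28+1 = 4140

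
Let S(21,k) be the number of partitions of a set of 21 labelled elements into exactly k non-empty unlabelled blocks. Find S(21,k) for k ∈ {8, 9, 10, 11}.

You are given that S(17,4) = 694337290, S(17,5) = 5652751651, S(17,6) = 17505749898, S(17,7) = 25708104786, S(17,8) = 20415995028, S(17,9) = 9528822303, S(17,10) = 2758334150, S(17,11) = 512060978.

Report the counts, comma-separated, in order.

row 18: T[18][5]=5·5652751651+694337290=28958095545  T[18][6]=6·17505749898+5652751651=110687251039  T[18][7]=7·25708104786+17505749898=197462483400  T[18][8]=8·20415995028+25708104786=189036065010  T[18][9]=9·9528822303+20415995028=106175395755  T[18][10]=10·2758334150+9528822303=37112163803  T[18][11]=11·512060978+2758334150=8391004908
row 19: T[19][6]=6·110687251039+28958095545=693081601779  T[19][7]=7·197462483400+110687251039=1492924634839  T[19][8]=8·189036065010+197462483400=1709751003480  T[19][9]=9·106175395755+189036065010=1144614626805  T[19][10]=10·37112163803+106175395755=477297033785  T[19][11]=11·8391004908+37112163803=129413217791
row 20: T[20][7]=7·1492924634839+693081601779=11143554045652  T[20][8]=8·1709751003480+1492924634839=15170932662679  T[20][9]=9·1144614626805+1709751003480=12011282644725  T[20][10]=10·477297033785+1144614626805=5917584964655  T[20][11]=11·129413217791+477297033785=1900842429486
row 21: T[21][8]=8·15170932662679+11143554045652=132511015347084  T[21][9]=9·12011282644725+15170932662679=123272476465204  T[21][10]=10·5917584964655+12011282644725=71187132291275  T[21][11]=11·1900842429486+5917584964655=26826851689001
Read S(21,8) = 132511015347084, S(21,9) = 123272476465204, S(21,10) = 71187132291275, S(21,11) = 26826851689001.

132511015347084, 123272476465204, 71187132291275, 26826851689001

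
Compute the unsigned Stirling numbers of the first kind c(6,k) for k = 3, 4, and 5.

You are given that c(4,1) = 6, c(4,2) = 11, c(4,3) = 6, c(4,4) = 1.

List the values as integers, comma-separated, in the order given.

225, 85, 15

[5] T[5,2]:4*11+6=50 · T[5,3]:4*6+11=35 · T[5,4]:4*1+6=10 · T[5,5]:4*0+1=1
[6] T[6,3]:5*35+50=225 · T[6,4]:5*10+35=85 · T[6,5]:5*1+10=15
Read c(6,3) = 225, c(6,4) = 85, c(6,5) = 15.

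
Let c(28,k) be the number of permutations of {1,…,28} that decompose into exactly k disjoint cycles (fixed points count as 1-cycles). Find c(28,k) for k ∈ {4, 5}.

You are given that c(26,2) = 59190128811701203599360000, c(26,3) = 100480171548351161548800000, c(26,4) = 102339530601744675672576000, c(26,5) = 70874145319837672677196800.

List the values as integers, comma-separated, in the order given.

77226989703299075087834112000, 55278125307966865191587481600

r27: T_27,3=26×100480171548351161548800000+59190128811701203599360000=2671674589068831403868160000; T_27,4=26×102339530601744675672576000+100480171548351161548800000=2761307967193712729035776000; T_27,5=26×70874145319837672677196800+102339530601744675672576000=1945067308917524165279692800
r28: T_28,4=27×2761307967193712729035776000+2671674589068831403868160000=77226989703299075087834112000; T_28,5=27×1945067308917524165279692800+2761307967193712729035776000=55278125307966865191587481600
Read c(28,4) = 77226989703299075087834112000, c(28,5) = 55278125307966865191587481600.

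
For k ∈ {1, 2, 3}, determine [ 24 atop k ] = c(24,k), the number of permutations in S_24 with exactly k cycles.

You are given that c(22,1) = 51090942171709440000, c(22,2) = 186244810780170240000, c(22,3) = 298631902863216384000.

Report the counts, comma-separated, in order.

25852016738884976640000, 96538966652493066240000, 159539850276066860544000

row 23: T[23][1]=22·51090942171709440000+0=1124000727777607680000  T[23][2]=22·186244810780170240000+51090942171709440000=4148476779335454720000  T[23][3]=22·298631902863216384000+186244810780170240000=6756146673770930688000
row 24: T[24][1]=23·1124000727777607680000+0=25852016738884976640000  T[24][2]=23·4148476779335454720000+1124000727777607680000=96538966652493066240000  T[24][3]=23·6756146673770930688000+4148476779335454720000=159539850276066860544000
Read c(24,1) = 25852016738884976640000, c(24,2) = 96538966652493066240000, c(24,3) = 159539850276066860544000.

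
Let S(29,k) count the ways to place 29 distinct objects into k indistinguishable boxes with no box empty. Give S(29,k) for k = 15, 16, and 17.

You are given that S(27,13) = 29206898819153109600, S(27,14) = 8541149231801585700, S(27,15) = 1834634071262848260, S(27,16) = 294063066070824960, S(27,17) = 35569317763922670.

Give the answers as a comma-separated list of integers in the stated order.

i=28: T(28,14)=29206898819153109600+14·8541149231801585700=148782988064375309400 | T(28,15)=8541149231801585700+15·1834634071262848260=36060660300744309600 | T(28,16)=1834634071262848260+16·294063066070824960=6539643128396047620 | T(28,17)=294063066070824960+17·35569317763922670=898741468057510350
i=29: T(29,15)=148782988064375309400+15·36060660300744309600=689692892575539953400 | T(29,16)=36060660300744309600+16·6539643128396047620=140694950355081071520 | T(29,17)=6539643128396047620+17·898741468057510350=21818248085373723570
Read S(29,15) = 689692892575539953400, S(29,16) = 140694950355081071520, S(29,17) = 21818248085373723570.

689692892575539953400, 140694950355081071520, 21818248085373723570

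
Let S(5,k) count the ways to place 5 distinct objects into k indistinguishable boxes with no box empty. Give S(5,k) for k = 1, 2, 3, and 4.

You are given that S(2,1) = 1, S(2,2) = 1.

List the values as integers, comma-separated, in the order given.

1, 15, 25, 10

i=3: T(3,1)=0+1·1=1 | T(3,2)=1+2·1=3 | T(3,3)=1+3·0=1
i=4: T(4,1)=0+1·1=1 | T(4,2)=1+2·3=7 | T(4,3)=3+3·1=6 | T(4,4)=1+4·0=1
i=5: T(5,1)=0+1·1=1 | T(5,2)=1+2·7=15 | T(5,3)=7+3·6=25 | T(5,4)=6+4·1=10
Read S(5,1) = 1, S(5,2) = 15, S(5,3) = 25, S(5,4) = 10.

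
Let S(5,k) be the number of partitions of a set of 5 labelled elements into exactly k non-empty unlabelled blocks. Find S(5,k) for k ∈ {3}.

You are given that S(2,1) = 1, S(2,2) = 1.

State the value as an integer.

@3  (3,1):1·1+0→1, (3,2):1·2+1→3, (3,3):0·3+1→1
@4  (4,2):3·2+1→7, (4,3):1·3+3→6
@5  (5,3):6·3+7→25
Read S(5,3) = 25.

25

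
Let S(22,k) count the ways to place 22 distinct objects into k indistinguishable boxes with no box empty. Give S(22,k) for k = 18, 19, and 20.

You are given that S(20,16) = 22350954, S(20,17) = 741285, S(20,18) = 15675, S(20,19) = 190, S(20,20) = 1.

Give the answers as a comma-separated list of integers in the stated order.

r21: T_21,17=17×741285+22350954=34952799; T_21,18=18×15675+741285=1023435; T_21,19=19×190+15675=19285; T_21,20=20×1+190=210
r22: T_22,18=18×1023435+34952799=53374629; T_22,19=19×19285+1023435=1389850; T_22,20=20×210+19285=23485
Read S(22,18) = 53374629, S(22,19) = 1389850, S(22,20) = 23485.

53374629, 1389850, 23485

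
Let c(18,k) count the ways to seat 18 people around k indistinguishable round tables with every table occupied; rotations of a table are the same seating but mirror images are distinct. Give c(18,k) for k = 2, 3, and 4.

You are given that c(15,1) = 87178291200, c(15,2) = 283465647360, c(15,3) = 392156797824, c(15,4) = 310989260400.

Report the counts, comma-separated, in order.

r16: T_16,1=15×87178291200+0=1307674368000; T_16,2=15×283465647360+87178291200=4339163001600; T_16,3=15×392156797824+283465647360=6165817614720; T_16,4=15×310989260400+392156797824=5056995703824
r17: T_17,1=16×1307674368000+0=20922789888000; T_17,2=16×4339163001600+1307674368000=70734282393600; T_17,3=16×6165817614720+4339163001600=102992244837120; T_17,4=16×5056995703824+6165817614720=87077748875904
r18: T_18,2=17×70734282393600+20922789888000=1223405590579200; T_18,3=17×102992244837120+70734282393600=1821602444624640; T_18,4=17×87077748875904+102992244837120=1583313975727488
Read c(18,2) = 1223405590579200, c(18,3) = 1821602444624640, c(18,4) = 1583313975727488.

1223405590579200, 1821602444624640, 1583313975727488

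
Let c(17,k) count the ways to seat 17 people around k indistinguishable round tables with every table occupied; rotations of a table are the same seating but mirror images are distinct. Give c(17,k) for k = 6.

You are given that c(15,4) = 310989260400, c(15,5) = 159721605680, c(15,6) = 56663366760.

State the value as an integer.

r16: T_16,5=15×159721605680+310989260400=2706813345600; T_16,6=15×56663366760+159721605680=1009672107080
r17: T_17,6=16×1009672107080+2706813345600=18861567058880
Read c(17,6) = 18861567058880.

18861567058880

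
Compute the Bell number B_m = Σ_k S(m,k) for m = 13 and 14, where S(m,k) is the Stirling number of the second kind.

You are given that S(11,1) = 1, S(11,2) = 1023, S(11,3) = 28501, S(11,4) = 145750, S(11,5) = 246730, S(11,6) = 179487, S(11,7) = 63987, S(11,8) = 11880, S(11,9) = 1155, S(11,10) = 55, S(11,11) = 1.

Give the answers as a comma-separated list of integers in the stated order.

i=12: T(12,1)=0+1·1=1 | T(12,2)=1+2·1023=2047 | T(12,3)=1023+3·28501=86526 | T(12,4)=28501+4·145750=611501 | T(12,5)=145750+5·246730=1379400 | T(12,6)=246730+6·179487=1323652 | T(12,7)=179487+7·63987=627396 | T(12,8)=63987+8·11880=159027 | T(12,9)=11880+9·1155=22275 | T(12,10)=1155+10·55=1705 | T(12,11)=55+11·1=66 | T(12,12)=1+12·0=1
i=13: T(13,1)=0+1·1=1 | T(13,2)=1+2·2047=4095 | T(13,3)=2047+3·86526=261625 | T(13,4)=86526+4·611501=2532530 | T(13,5)=611501+5·1379400=7508501 | T(13,6)=1379400+6·1323652=9321312 | T(13,7)=1323652+7·627396=5715424 | T(13,8)=627396+8·159027=1899612 | T(13,9)=159027+9·22275=359502 | T(13,10)=22275+10·1705=39325 | T(13,11)=1705+11·66=2431 | T(13,12)=66+12·1=78 | T(13,13)=1+13·0=1
i=14: T(14,1)=0+1·1=1 | T(14,2)=1+2·4095=8191 | T(14,3)=4095+3·261625=788970 | T(14,4)=261625+4·2532530=10391745 | T(14,5)=2532530+5·7508501=40075035 | T(14,6)=7508501+6·9321312=63436373 | T(14,7)=9321312+7·5715424=49329280 | T(14,8)=5715424+8·1899612=20912320 | T(14,9)=1899612+9·359502=5135130 | T(14,10)=359502+10·39325=752752 | T(14,11)=39325+11·2431=66066 | T(14,12)=2431+12·78=3367 | T(14,13)=78+13·1=91 | T(14,14)=1+14·0=1
B_13 = ΣS(13,k) = 1+4095+261625+2532530+7508501+9321312+5715424+1899612+359502+39325+2431+78+1 = 27644437
B_14 = ΣS(14,k) = 1+8191+788970+10391745+40075035+63436373+49329280+20912320+5135130+752752+66066+3367+91+1 = 190899322

27644437, 190899322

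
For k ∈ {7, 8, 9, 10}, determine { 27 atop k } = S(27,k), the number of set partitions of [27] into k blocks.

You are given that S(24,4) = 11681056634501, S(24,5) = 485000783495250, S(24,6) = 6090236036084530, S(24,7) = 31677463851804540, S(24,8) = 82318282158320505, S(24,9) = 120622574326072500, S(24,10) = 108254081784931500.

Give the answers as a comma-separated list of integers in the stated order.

11647571772911241531, 47628831813556336200, 106563273280541795575, 143197070509423605675

r25: T_25,5=5×485000783495250+11681056634501=2436684974110751; T_25,6=6×6090236036084530+485000783495250=37026417000002430; T_25,7=7×31677463851804540+6090236036084530=227832482998716310; T_25,8=8×82318282158320505+31677463851804540=690223721118368580; T_25,9=9×120622574326072500+82318282158320505=1167921451092973005; T_25,10=10×108254081784931500+120622574326072500=1203163392175387500
r26: T_26,6=6×37026417000002430+2436684974110751=224595186974125331; T_26,7=7×227832482998716310+37026417000002430=1631853797991016600; T_26,8=8×690223721118368580+227832482998716310=5749622251945664950; T_26,9=9×1167921451092973005+690223721118368580=11201516780955125625; T_26,10=10×1203163392175387500+1167921451092973005=13199555372846848005
r27: T_27,7=7×1631853797991016600+224595186974125331=11647571772911241531; T_27,8=8×5749622251945664950+1631853797991016600=47628831813556336200; T_27,9=9×11201516780955125625+5749622251945664950=106563273280541795575; T_27,10=10×13199555372846848005+11201516780955125625=143197070509423605675
Read S(27,7) = 11647571772911241531, S(27,8) = 47628831813556336200, S(27,9) = 106563273280541795575, S(27,10) = 143197070509423605675.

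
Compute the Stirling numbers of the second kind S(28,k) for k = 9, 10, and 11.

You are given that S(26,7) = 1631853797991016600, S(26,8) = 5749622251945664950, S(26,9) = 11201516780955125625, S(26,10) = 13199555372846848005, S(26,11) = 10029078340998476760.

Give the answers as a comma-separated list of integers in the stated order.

[27] T[27,8]:8*5749622251945664950+1631853797991016600=47628831813556336200 · T[27,9]:9*11201516780955125625+5749622251945664950=106563273280541795575 · T[27,10]:10*13199555372846848005+11201516780955125625=143197070509423605675 · T[27,11]:11*10029078340998476760+13199555372846848005=123519417123830092365
[28] T[28,9]:9*106563273280541795575+47628831813556336200=1006698291338432496375 · T[28,10]:10*143197070509423605675+106563273280541795575=1538533978374777852325 · T[28,11]:11*123519417123830092365+143197070509423605675=1501910658871554621690
Read S(28,9) = 1006698291338432496375, S(28,10) = 1538533978374777852325, S(28,11) = 1501910658871554621690.

1006698291338432496375, 1538533978374777852325, 1501910658871554621690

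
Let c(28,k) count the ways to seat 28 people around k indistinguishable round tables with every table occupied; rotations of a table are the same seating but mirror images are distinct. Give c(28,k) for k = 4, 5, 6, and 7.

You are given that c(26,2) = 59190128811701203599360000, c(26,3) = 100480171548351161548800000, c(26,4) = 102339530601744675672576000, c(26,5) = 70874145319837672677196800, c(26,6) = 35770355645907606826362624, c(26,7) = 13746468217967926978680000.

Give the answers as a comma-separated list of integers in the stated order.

77226989703299075087834112000, 55278125307966865191587481600, 28969458895980281319670568448, 11616723683566425573507775872

i=27: T(27,3)=59190128811701203599360000+26·100480171548351161548800000=2671674589068831403868160000 | T(27,4)=100480171548351161548800000+26·102339530601744675672576000=2761307967193712729035776000 | T(27,5)=102339530601744675672576000+26·70874145319837672677196800=1945067308917524165279692800 | T(27,6)=70874145319837672677196800+26·35770355645907606826362624=1000903392113435450162625024 | T(27,7)=35770355645907606826362624+26·13746468217967926978680000=393178529313073708272042624
i=28: T(28,4)=2671674589068831403868160000+27·2761307967193712729035776000=77226989703299075087834112000 | T(28,5)=2761307967193712729035776000+27·1945067308917524165279692800=55278125307966865191587481600 | T(28,6)=1945067308917524165279692800+27·1000903392113435450162625024=28969458895980281319670568448 | T(28,7)=1000903392113435450162625024+27·393178529313073708272042624=11616723683566425573507775872
Read c(28,4) = 77226989703299075087834112000, c(28,5) = 55278125307966865191587481600, c(28,6) = 28969458895980281319670568448, c(28,7) = 11616723683566425573507775872.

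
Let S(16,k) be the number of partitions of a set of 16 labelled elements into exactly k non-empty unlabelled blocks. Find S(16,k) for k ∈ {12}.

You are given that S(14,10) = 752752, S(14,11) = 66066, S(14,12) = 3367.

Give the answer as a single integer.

2757118

r15: T_15,11=11×66066+752752=1479478; T_15,12=12×3367+66066=106470
r16: T_16,12=12×106470+1479478=2757118
Read S(16,12) = 2757118.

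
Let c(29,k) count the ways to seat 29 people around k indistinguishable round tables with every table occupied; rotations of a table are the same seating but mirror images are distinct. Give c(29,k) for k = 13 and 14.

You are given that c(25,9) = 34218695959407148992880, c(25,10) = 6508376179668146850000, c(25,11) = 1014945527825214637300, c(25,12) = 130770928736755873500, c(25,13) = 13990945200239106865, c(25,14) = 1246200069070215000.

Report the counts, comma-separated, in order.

[26] T[26,10]:25*6508376179668146850000+34218695959407148992880=196928100451110820242880 · T[26,11]:25*1014945527825214637300+6508376179668146850000=31882014375298512782500 · T[26,12]:25*130770928736755873500+1014945527825214637300=4284218746244111474800 · T[26,13]:25*13990945200239106865+130770928736755873500=480544558742733545125 · T[26,14]:25*1246200069070215000+13990945200239106865=45145946926994481865
[27] T[27,11]:26*31882014375298512782500+196928100451110820242880=1025860474208872152587880 · T[27,12]:26*4284218746244111474800+31882014375298512782500=143271701777645411127300 · T[27,13]:26*480544558742733545125+4284218746244111474800=16778377273555183648050 · T[27,14]:26*45145946926994481865+480544558742733545125=1654339178844590073615
[28] T[28,12]:27*143271701777645411127300+1025860474208872152587880=4894196422205298253024980 · T[28,13]:27*16778377273555183648050+143271701777645411127300=596287888163635369624650 · T[28,14]:27*1654339178844590073615+16778377273555183648050=61445535102359115635655
[29] T[29,13]:28*596287888163635369624650+4894196422205298253024980=21590257290787088602515180 · T[29,14]:28*61445535102359115635655+596287888163635369624650=2316762871029690607422990
Read c(29,13) = 21590257290787088602515180, c(29,14) = 2316762871029690607422990.

21590257290787088602515180, 2316762871029690607422990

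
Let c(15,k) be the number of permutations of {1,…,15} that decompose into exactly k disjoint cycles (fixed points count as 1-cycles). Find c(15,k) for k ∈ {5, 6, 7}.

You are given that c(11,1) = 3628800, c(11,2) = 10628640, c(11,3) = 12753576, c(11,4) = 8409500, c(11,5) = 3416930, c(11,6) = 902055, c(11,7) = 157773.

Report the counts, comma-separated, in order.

159721605680, 56663366760, 14409322928

r12: T_12,2=11×10628640+3628800=120543840; T_12,3=11×12753576+10628640=150917976; T_12,4=11×8409500+12753576=105258076; T_12,5=11×3416930+8409500=45995730; T_12,6=11×902055+3416930=13339535; T_12,7=11×157773+902055=2637558
r13: T_13,3=12×150917976+120543840=1931559552; T_13,4=12×105258076+150917976=1414014888; T_13,5=12×45995730+105258076=657206836; T_13,6=12×13339535+45995730=206070150; T_13,7=12×2637558+13339535=44990231
r14: T_14,4=13×1414014888+1931559552=20313753096; T_14,5=13×657206836+1414014888=9957703756; T_14,6=13×206070150+657206836=3336118786; T_14,7=13×44990231+206070150=790943153
r15: T_15,5=14×9957703756+20313753096=159721605680; T_15,6=14×3336118786+9957703756=56663366760; T_15,7=14×790943153+3336118786=14409322928
Read c(15,5) = 159721605680, c(15,6) = 56663366760, c(15,7) = 14409322928.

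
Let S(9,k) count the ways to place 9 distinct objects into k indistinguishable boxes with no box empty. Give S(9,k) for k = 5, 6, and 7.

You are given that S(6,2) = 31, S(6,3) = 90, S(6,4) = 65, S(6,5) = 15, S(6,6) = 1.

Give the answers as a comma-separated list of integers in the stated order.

6951, 2646, 462

@7  (7,3):90·3+31→301, (7,4):65·4+90→350, (7,5):15·5+65→140, (7,6):1·6+15→21, (7,7):0·7+1→1
@8  (8,4):350·4+301→1701, (8,5):140·5+350→1050, (8,6):21·6+140→266, (8,7):1·7+21→28
@9  (9,5):1050·5+1701→6951, (9,6):266·6+1050→2646, (9,7):28·7+266→462
Read S(9,5) = 6951, S(9,6) = 2646, S(9,7) = 462.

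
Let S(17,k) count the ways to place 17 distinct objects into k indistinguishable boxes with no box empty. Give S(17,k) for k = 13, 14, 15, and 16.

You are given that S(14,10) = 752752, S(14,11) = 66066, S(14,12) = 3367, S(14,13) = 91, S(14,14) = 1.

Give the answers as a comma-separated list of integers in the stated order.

r15: T_15,11=11×66066+752752=1479478; T_15,12=12×3367+66066=106470; T_15,13=13×91+3367=4550; T_15,14=14×1+91=105; T_15,15=15×0+1=1
r16: T_16,12=12×106470+1479478=2757118; T_16,13=13×4550+106470=165620; T_16,14=14×105+4550=6020; T_16,15=15×1+105=120; T_16,16=16×0+1=1
r17: T_17,13=13×165620+2757118=4910178; T_17,14=14×6020+165620=249900; T_17,15=15×120+6020=7820; T_17,16=16×1+120=136
Read S(17,13) = 4910178, S(17,14) = 249900, S(17,15) = 7820, S(17,16) = 136.

4910178, 249900, 7820, 136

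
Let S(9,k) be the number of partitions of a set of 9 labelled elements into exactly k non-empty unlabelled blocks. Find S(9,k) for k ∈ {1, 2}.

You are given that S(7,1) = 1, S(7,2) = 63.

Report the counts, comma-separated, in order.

1, 255

[8] T[8,1]:1*1+0=1 · T[8,2]:2*63+1=127
[9] T[9,1]:1*1+0=1 · T[9,2]:2*127+1=255
Read S(9,1) = 1, S(9,2) = 255.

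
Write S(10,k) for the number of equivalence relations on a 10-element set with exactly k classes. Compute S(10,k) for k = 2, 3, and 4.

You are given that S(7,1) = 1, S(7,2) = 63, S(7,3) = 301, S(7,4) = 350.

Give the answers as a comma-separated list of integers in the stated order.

row 8: T[8][1]=1·1+0=1  T[8][2]=2·63+1=127  T[8][3]=3·301+63=966  T[8][4]=4·350+301=1701
row 9: T[9][1]=1·1+0=1  T[9][2]=2·127+1=255  T[9][3]=3·966+127=3025  T[9][4]=4·1701+966=7770
row 10: T[10][2]=2·255+1=511  T[10][3]=3·3025+255=9330  T[10][4]=4·7770+3025=34105
Read S(10,2) = 511, S(10,3) = 9330, S(10,4) = 34105.

511, 9330, 34105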